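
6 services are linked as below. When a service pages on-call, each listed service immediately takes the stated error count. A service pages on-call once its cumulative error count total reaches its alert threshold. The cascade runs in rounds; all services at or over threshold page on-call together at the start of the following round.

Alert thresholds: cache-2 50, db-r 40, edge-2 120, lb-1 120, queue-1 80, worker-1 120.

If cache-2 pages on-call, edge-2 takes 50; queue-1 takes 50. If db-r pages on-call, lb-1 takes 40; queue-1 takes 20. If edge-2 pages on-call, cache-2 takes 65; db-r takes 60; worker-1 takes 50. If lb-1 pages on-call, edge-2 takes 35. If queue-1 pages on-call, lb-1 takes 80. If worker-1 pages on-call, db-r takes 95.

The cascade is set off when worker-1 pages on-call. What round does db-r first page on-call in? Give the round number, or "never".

Round 1 — worker-1 pages on-call (initial).
  db-r: +95 → 95 ≥ 40
Round 2 — db-r pages on-call.
  lb-1: +40 → 40 < 120
  queue-1: +20 → 20 < 80
No further pages.

2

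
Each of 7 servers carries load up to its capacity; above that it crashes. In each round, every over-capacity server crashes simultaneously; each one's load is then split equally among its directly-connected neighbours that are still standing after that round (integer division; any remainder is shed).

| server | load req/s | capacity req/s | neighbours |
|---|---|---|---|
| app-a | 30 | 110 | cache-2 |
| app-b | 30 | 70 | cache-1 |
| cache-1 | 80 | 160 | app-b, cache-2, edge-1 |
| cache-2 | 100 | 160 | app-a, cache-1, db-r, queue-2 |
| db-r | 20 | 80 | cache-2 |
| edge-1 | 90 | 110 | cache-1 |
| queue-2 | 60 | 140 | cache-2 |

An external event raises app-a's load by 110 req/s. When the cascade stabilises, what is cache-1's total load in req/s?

160

Round 1 — app-a at 140 > 110. app-a crashes.
  app-a sheds 140 req/s to cache-2: 140 each.
    cache-2: 100+140 = 240 > 160
Round 2 — cache-2 crashes.
  cache-2 sheds 240 req/s to cache-1, db-r, queue-2: 80 each.
    cache-1: 80+80 = 160 ≤ 160
    db-r: 20+80 = 100 > 80
    queue-2: 60+80 = 140 ≤ 140
Round 3 — db-r crashes.
  db-r sheds 100 req/s: no online neighbours, lost.
No further crashes.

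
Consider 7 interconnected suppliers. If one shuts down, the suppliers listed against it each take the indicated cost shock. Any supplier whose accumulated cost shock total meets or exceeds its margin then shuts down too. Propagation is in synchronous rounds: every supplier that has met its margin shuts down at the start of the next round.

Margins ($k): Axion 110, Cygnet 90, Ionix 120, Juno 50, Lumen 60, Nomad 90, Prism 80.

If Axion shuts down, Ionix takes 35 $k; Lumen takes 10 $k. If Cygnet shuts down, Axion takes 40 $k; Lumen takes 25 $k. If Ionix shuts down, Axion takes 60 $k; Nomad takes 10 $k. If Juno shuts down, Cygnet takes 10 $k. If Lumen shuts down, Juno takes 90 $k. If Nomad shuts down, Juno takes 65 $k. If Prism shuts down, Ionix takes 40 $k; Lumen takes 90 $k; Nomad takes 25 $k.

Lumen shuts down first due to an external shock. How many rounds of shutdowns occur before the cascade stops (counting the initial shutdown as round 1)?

Round 1 — Lumen shuts down (initial).
  Juno: +90 → 90 ≥ 50
Round 2 — Juno shuts down.
  Cygnet: +10 → 10 < 90
No further shutdowns.

2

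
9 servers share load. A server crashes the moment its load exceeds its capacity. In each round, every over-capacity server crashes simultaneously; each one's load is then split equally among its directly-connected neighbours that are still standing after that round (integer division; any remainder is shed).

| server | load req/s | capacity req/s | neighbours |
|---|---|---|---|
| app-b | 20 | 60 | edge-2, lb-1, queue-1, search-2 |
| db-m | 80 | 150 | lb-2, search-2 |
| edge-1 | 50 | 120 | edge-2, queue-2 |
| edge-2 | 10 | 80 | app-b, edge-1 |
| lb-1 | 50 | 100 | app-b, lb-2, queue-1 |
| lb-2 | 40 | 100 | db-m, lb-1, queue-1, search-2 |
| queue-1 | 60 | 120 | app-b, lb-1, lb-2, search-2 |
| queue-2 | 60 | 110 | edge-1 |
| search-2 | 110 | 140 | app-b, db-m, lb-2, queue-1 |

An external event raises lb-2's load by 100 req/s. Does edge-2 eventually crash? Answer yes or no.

Round 1 — lb-2 at 140 > 100. lb-2 crashes.
  lb-2 sheds 140 req/s to db-m, lb-1, queue-1, search-2: 35 each.
    db-m: 80+35 = 115 ≤ 150
    lb-1: 50+35 = 85 ≤ 100
    queue-1: 60+35 = 95 ≤ 120
    search-2: 110+35 = 145 > 140
Round 2 — search-2 crashes.
  search-2 sheds 145 req/s to app-b, db-m, queue-1: 48 each (1 lost).
    app-b: 20+48 = 68 > 60
    db-m: 115+48 = 163 > 150
    queue-1: 95+48 = 143 > 120
Round 3 — app-b, db-m, queue-1 crash.
  app-b sheds 68 req/s to edge-2, lb-1: 34 each.
    edge-2: 10+34 = 44 ≤ 80
    lb-1: 85+34 = 119 > 100
  db-m sheds 163 req/s: no online neighbours, lost.
  queue-1 sheds 143 req/s to lb-1: 143 each.
    lb-1: 119+143 = 262 > 100
Round 4 — lb-1 crashes.
  lb-1 sheds 262 req/s: no online neighbours, lost.
No further crashes.

no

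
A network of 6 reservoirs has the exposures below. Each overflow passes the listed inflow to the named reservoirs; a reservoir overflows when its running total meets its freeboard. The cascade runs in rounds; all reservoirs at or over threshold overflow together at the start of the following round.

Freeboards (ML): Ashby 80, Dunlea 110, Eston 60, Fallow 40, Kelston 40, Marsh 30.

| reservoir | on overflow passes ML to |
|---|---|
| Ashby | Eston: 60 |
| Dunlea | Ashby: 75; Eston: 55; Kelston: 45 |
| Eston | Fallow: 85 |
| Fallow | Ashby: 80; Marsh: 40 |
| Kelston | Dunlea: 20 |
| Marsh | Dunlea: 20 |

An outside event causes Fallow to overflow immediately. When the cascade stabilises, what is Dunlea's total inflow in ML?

Round 1 — Fallow overflows (initial).
  Ashby: +80 → 80 ≥ 80
  Marsh: +40 → 40 ≥ 30
Round 2 — Ashby, Marsh overflow.
  Dunlea: +20 → 20 < 110
  Eston: +60 → 60 ≥ 60
Round 3 — Eston overflows.
No further overflows.

20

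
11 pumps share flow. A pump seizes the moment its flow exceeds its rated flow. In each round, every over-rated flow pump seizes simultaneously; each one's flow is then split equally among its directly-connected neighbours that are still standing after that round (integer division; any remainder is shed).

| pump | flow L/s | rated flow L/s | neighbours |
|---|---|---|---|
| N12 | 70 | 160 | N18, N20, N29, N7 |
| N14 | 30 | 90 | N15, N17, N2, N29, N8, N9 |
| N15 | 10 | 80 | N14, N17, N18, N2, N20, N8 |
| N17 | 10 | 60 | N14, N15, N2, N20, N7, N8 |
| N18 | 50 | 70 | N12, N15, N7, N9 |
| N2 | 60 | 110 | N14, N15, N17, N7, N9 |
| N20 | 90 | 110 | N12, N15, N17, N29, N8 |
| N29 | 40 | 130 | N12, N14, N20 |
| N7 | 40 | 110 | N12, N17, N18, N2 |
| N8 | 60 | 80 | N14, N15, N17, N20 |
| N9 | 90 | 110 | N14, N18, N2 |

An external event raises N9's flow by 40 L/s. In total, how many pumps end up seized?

2

Round 1 — N9 at 130 > 110. N9 seizes.
  N9 sheds 130 L/s to N14, N18, N2: 43 each (1 lost).
    N14: 30+43 = 73 ≤ 90
    N18: 50+43 = 93 > 70
    N2: 60+43 = 103 ≤ 110
Round 2 — N18 seizes.
  N18 sheds 93 L/s to N12, N15, N7: 31 each.
    N12: 70+31 = 101 ≤ 160
    N15: 10+31 = 41 ≤ 80
    N7: 40+31 = 71 ≤ 110
No further seizures.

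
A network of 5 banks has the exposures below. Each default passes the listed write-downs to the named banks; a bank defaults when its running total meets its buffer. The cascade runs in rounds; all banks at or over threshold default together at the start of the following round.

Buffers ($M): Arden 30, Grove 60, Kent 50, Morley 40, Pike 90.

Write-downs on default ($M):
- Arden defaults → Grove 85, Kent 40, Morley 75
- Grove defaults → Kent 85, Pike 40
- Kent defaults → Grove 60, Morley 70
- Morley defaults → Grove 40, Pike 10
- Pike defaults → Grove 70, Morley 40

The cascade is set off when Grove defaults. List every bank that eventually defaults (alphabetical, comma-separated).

Grove, Kent, Morley

Round 1 — Grove defaults (initial).
  Kent: +85 → 85 ≥ 50
  Pike: +40 → 40 < 90
Round 2 — Kent defaults.
  Morley: +70 → 70 ≥ 40
Round 3 — Morley defaults.
  Pike: +10 → 50 < 90
No further defaults.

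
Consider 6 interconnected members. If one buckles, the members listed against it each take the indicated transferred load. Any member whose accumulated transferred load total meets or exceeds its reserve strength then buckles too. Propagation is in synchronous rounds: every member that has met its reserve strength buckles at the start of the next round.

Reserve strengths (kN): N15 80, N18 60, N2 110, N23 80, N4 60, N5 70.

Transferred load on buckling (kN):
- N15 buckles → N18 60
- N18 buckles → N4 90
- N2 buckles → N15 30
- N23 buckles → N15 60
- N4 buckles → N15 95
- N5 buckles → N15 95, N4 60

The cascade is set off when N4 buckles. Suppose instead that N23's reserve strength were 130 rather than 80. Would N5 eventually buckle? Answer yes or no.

no

With N23's reserve strength at 130:
Round 1 — N4 buckles (initial).
  N15: +95 → 95 ≥ 80
Round 2 — N15 buckles.
  N18: +60 → 60 ≥ 60
Round 3 — N18 buckles.
No further bucklings.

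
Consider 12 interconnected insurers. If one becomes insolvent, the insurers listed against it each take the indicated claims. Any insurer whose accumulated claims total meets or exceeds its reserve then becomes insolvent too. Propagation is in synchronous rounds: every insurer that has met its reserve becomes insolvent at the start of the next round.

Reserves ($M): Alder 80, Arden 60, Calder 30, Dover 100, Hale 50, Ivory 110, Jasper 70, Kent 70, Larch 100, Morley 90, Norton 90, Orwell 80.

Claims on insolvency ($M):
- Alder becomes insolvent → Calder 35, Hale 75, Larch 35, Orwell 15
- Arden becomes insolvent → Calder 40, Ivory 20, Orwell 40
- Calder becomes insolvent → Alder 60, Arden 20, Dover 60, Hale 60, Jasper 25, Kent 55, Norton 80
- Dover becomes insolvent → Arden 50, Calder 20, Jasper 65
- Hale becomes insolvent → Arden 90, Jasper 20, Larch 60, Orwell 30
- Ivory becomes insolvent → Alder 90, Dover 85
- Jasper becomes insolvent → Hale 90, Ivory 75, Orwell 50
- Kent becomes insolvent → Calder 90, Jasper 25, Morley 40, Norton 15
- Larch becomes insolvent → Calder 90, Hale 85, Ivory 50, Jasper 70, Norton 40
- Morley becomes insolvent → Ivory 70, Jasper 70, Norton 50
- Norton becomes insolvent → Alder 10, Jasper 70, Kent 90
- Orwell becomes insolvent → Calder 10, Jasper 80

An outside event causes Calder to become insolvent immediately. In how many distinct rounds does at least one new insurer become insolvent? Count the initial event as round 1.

3

Round 1 — Calder becomes insolvent (initial).
  Alder: +60 → 60 < 80
  Arden: +20 → 20 < 60
  Dover: +60 → 60 < 100
  Hale: +60 → 60 ≥ 50
  Jasper: +25 → 25 < 70
  Kent: +55 → 55 < 70
  Norton: +80 → 80 < 90
Round 2 — Hale becomes insolvent.
  Arden: +90 → 110 ≥ 60
  Jasper: +20 → 45 < 70
  Larch: +60 → 60 < 100
  Orwell: +30 → 30 < 80
Round 3 — Arden becomes insolvent.
  Ivory: +20 → 20 < 110
  Orwell: +40 → 70 < 80
No further insolvencies.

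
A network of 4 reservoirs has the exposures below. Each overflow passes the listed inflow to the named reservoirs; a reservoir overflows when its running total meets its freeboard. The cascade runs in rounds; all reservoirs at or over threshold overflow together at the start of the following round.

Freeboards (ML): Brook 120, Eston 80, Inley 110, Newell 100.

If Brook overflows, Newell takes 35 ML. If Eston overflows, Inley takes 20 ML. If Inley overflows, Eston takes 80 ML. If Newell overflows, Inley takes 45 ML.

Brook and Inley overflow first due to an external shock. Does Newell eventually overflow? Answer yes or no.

no

Round 1 — Brook, Inley overflow (initial).
  Eston: +80 → 80 ≥ 80
  Newell: +35 → 35 < 100
Round 2 — Eston overflows.
No further overflows.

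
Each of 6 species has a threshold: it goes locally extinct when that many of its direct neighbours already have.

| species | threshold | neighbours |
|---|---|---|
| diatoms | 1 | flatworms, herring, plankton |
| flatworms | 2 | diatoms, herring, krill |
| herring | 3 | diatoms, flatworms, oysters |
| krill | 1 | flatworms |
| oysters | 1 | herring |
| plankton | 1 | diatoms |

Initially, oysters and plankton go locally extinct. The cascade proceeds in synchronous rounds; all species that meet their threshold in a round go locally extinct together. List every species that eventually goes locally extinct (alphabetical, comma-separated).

diatoms, oysters, plankton

Round 1 — oysters, plankton go locally extinct (initial).
Round 2 — checking thresholds:
  diatoms: 1 of 3 neighbours ≥ 1, goes locally extinct.
  herring: 1 of 3 neighbours < 3, holds.
Round 3 — no new extinctions; cascade stops.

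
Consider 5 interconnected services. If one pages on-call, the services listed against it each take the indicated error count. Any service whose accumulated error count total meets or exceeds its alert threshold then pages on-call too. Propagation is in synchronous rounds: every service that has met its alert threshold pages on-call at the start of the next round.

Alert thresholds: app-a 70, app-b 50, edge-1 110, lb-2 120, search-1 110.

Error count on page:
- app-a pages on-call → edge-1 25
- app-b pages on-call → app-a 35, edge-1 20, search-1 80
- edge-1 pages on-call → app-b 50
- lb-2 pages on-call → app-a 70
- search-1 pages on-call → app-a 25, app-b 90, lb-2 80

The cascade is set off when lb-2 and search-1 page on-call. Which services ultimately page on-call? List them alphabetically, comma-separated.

Round 1 — lb-2, search-1 page on-call (initial).
  app-a: +70+25 → 95 ≥ 70
  app-b: +90 → 90 ≥ 50
Round 2 — app-a, app-b page on-call.
  edge-1: +25+20 → 45 < 110
No further pages.

app-a, app-b, lb-2, search-1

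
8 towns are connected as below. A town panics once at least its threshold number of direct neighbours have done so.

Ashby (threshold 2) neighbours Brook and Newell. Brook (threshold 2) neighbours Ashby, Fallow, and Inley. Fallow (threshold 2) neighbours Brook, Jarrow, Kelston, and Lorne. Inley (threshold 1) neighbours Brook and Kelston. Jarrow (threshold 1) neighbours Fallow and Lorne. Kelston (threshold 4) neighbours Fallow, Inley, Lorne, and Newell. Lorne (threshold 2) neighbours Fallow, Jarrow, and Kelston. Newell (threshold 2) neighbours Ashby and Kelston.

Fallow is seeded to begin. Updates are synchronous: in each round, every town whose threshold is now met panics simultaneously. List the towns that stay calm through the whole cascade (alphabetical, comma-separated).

Round 1 — Fallow panics (initial).
Round 2 — checking thresholds:
  Brook: 1 of 3 neighbours < 2, below threshold.
  Jarrow: 1 of 2 neighbours ≥ 1, panics.
  Kelston: 1 of 4 neighbours < 4, below threshold.
  Lorne: 1 of 3 neighbours < 2, below threshold.
Round 3 — checking thresholds:
  Brook: 1 of 3 neighbours < 2, below threshold.
  Kelston: 1 of 4 neighbours < 4, below threshold.
  Lorne: 2 of 3 neighbours ≥ 2, panics.
Round 4 — no new panics; cascade stops.

Ashby, Brook, Inley, Kelston, Newell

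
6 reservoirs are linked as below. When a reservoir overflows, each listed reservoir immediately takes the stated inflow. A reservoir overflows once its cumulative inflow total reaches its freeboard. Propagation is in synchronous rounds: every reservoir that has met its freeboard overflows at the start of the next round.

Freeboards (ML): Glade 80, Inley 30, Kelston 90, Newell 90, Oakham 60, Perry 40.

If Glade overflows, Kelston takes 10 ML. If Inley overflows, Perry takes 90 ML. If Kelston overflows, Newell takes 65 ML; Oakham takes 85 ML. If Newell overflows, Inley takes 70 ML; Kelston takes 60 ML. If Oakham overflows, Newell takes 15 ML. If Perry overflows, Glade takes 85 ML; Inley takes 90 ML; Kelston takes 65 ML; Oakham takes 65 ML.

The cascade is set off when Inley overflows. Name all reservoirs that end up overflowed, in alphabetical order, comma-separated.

Glade, Inley, Oakham, Perry

Round 1 — Inley overflows (initial).
  Perry: +90 → 90 ≥ 40
Round 2 — Perry overflows.
  Glade: +85 → 85 ≥ 80
  Kelston: +65 → 65 < 90
  Oakham: +65 → 65 ≥ 60
Round 3 — Glade, Oakham overflow.
  Kelston: +10 → 75 < 90
  Newell: +15 → 15 < 90
No further overflows.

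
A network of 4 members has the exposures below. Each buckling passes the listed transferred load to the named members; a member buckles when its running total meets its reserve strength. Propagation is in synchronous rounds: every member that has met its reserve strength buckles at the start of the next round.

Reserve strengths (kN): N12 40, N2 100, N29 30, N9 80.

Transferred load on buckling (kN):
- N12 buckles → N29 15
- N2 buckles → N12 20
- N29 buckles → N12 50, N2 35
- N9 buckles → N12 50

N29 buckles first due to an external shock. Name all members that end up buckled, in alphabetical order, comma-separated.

N12, N29

Round 1 — N29 buckles (initial).
  N12: +50 → 50 ≥ 40
  N2: +35 → 35 < 100
Round 2 — N12 buckles.
No further bucklings.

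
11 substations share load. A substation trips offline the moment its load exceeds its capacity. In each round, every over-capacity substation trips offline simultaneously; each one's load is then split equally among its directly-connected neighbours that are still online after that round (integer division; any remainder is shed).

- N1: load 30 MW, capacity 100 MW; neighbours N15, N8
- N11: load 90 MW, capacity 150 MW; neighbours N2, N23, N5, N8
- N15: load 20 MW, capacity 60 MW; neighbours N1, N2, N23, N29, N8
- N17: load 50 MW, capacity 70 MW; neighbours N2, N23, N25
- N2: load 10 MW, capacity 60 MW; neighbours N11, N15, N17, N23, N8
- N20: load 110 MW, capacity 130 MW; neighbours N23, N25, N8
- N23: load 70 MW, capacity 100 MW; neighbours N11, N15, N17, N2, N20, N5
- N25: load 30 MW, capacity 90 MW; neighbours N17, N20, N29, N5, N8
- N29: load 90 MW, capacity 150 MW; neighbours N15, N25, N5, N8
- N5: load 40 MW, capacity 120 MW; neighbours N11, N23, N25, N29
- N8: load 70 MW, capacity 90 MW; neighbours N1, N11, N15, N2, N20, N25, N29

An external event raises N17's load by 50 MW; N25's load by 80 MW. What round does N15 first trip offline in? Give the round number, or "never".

Round 1 — N17 at 100 > 70; N25 at 110 > 90. N17, N25 trip offline.
  N17 sheds 100 MW to N2, N23: 50 each.
    N2: 10+50 = 60 ≤ 60
    N23: 70+50 = 120 > 100
  N25 sheds 110 MW to N20, N29, N5, N8: 27 each (2 lost).
    N20: 110+27 = 137 > 130
    N29: 90+27 = 117 ≤ 150
    N5: 40+27 = 67 ≤ 120
    N8: 70+27 = 97 > 90
Round 2 — N20, N23, N8 trip offline.
  N20 sheds 137 MW: no online neighbours, lost.
  N23 sheds 120 MW to N11, N15, N2, N5: 30 each.
    N11: 90+30 = 120 ≤ 150
    N15: 20+30 = 50 ≤ 60
    N2: 60+30 = 90 > 60
    N5: 67+30 = 97 ≤ 120
  N8 sheds 97 MW to N1, N11, N15, N2, N29: 19 each (2 lost).
    N1: 30+19 = 49 ≤ 100
    N11: 120+19 = 139 ≤ 150
    N15: 50+19 = 69 > 60
    N2: 90+19 = 109 > 60
    N29: 117+19 = 136 ≤ 150
Round 3 — N15, N2 trip offline.
  N15 sheds 69 MW to N1, N29: 34 each (1 lost).
    N1: 49+34 = 83 ≤ 100
    N29: 136+34 = 170 > 150
  N2 sheds 109 MW to N11: 109 each.
    N11: 139+109 = 248 > 150
Round 4 — N11, N29 trip offline.
  N11 sheds 248 MW to N5: 248 each.
    N5: 97+248 = 345 > 120
  N29 sheds 170 MW to N5: 170 each.
    N5: 345+170 = 515 > 120
Round 5 — N5 trips offline.
  N5 sheds 515 MW: no online neighbours, lost.
No further trips.

3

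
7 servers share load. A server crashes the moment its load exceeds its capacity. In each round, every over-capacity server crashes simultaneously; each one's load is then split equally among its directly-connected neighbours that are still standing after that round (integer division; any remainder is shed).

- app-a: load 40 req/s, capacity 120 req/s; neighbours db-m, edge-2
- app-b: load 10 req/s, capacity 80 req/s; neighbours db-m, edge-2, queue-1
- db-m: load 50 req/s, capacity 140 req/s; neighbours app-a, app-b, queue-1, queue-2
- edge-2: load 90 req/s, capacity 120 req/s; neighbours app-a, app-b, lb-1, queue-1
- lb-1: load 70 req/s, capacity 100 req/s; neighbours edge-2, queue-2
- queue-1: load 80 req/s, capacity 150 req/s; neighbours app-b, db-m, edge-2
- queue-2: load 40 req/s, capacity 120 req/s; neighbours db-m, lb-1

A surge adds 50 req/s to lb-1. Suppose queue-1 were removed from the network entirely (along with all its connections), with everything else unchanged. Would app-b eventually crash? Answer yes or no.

yes

With queue-1 removed:
Round 1 — lb-1 at 120 > 100. lb-1 crashes.
  lb-1 sheds 120 req/s to edge-2, queue-2: 60 each.
    edge-2: 90+60 = 150 > 120
    queue-2: 40+60 = 100 ≤ 120
Round 2 — edge-2 crashes.
  edge-2 sheds 150 req/s to app-a, app-b: 75 each.
    app-a: 40+75 = 115 ≤ 120
    app-b: 10+75 = 85 > 80
Round 3 — app-b crashes.
  app-b sheds 85 req/s to db-m: 85 each.
    db-m: 50+85 = 135 ≤ 140
No further crashes.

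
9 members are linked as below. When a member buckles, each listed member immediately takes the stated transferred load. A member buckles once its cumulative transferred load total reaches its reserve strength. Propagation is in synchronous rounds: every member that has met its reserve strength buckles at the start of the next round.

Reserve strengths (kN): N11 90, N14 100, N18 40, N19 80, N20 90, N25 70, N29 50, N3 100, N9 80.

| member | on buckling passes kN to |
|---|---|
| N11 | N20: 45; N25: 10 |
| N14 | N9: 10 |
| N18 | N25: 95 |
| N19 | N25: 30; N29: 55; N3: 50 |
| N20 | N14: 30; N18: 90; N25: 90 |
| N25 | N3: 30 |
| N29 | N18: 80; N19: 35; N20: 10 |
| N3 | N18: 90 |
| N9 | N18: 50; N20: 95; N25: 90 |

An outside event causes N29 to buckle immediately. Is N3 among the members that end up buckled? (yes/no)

Round 1 — N29 buckles (initial).
  N18: +80 → 80 ≥ 40
  N19: +35 → 35 < 80
  N20: +10 → 10 < 90
Round 2 — N18 buckles.
  N25: +95 → 95 ≥ 70
Round 3 — N25 buckles.
  N3: +30 → 30 < 100
No further bucklings.

no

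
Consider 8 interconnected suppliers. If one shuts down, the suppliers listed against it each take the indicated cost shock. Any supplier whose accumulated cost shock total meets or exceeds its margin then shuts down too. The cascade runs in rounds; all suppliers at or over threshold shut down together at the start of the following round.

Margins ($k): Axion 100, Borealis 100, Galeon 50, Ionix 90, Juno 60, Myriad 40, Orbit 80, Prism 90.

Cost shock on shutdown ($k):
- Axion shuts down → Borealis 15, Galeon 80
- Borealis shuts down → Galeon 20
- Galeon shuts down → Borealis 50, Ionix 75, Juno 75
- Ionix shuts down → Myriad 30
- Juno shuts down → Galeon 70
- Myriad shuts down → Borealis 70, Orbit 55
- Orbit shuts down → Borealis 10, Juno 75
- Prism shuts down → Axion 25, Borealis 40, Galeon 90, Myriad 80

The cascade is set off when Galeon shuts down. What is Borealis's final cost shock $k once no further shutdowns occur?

Round 1 — Galeon shuts down (initial).
  Borealis: +50 → 50 < 100
  Ionix: +75 → 75 < 90
  Juno: +75 → 75 ≥ 60
Round 2 — Juno shuts down.
No further shutdowns.

50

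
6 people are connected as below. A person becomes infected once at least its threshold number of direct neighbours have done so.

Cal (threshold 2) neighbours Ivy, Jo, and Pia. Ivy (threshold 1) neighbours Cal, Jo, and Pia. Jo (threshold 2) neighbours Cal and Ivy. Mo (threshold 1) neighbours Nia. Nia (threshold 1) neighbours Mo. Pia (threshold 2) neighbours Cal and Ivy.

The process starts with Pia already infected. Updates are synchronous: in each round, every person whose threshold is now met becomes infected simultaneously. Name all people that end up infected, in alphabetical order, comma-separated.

Round 1 — Pia becomes infected (initial).
Round 2 — checking thresholds:
  Cal: 1 of 3 neighbours < 2, below threshold.
  Ivy: 1 of 3 neighbours ≥ 1, becomes infected.
Round 3 — checking thresholds:
  Cal: 2 of 3 neighbours ≥ 2, becomes infected.
  Jo: 1 of 2 neighbours < 2, below threshold.
Round 4 — checking thresholds:
  Jo: 2 of 2 neighbours ≥ 2, becomes infected.
Round 5 — no new infections; cascade stops.

Cal, Ivy, Jo, Pia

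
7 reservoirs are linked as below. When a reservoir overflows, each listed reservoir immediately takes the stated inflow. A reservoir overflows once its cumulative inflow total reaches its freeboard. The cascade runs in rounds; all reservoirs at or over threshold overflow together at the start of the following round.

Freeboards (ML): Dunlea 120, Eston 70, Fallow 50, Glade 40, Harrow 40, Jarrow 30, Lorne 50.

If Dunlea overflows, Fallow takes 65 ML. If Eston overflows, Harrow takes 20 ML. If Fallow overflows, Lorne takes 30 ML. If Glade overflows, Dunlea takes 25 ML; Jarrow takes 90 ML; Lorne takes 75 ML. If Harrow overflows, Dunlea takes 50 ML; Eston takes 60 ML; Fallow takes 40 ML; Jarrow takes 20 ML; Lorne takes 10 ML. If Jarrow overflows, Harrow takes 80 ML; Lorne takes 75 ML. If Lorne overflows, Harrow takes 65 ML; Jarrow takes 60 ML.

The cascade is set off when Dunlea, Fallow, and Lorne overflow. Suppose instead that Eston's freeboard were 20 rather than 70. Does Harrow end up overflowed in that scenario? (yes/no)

With Eston's freeboard at 20:
Round 1 — Dunlea, Fallow, Lorne overflow (initial).
  Harrow: +65 → 65 ≥ 40
  Jarrow: +60 → 60 ≥ 30
Round 2 — Harrow, Jarrow overflow.
  Eston: +60 → 60 ≥ 20
Round 3 — Eston overflows.
No further overflows.

yes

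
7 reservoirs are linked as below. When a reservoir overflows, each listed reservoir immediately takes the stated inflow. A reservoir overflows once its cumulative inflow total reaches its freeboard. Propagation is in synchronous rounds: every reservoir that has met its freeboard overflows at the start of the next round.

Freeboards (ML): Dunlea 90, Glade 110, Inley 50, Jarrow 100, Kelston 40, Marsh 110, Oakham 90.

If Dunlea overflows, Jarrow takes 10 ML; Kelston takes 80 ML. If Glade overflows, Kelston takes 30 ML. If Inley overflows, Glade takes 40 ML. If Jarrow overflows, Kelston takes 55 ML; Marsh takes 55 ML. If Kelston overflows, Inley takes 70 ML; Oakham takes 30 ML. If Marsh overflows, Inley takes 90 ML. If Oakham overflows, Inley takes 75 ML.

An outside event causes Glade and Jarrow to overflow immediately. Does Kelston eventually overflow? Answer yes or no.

Round 1 — Glade, Jarrow overflow (initial).
  Kelston: +30+55 → 85 ≥ 40
  Marsh: +55 → 55 < 110
Round 2 — Kelston overflows.
  Inley: +70 → 70 ≥ 50
  Oakham: +30 → 30 < 90
Round 3 — Inley overflows.
No further overflows.

yes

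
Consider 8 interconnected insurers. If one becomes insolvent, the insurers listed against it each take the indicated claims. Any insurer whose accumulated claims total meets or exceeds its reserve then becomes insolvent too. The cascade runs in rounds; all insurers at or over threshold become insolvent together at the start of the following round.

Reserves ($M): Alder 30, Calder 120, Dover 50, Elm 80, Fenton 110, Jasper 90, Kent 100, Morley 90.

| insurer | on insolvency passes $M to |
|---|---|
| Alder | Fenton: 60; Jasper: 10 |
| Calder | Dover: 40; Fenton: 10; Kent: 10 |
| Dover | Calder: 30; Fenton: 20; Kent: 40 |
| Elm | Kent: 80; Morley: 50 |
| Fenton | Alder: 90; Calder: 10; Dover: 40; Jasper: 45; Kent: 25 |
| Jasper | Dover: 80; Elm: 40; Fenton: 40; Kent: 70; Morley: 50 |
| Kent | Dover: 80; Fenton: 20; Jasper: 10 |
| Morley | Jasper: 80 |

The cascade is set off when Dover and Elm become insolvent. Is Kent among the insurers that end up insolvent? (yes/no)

yes

Round 1 — Dover, Elm become insolvent (initial).
  Calder: +30 → 30 < 120
  Fenton: +20 → 20 < 110
  Kent: +40+80 → 120 ≥ 100
  Morley: +50 → 50 < 90
Round 2 — Kent becomes insolvent.
  Fenton: +20 → 40 < 110
  Jasper: +10 → 10 < 90
No further insolvencies.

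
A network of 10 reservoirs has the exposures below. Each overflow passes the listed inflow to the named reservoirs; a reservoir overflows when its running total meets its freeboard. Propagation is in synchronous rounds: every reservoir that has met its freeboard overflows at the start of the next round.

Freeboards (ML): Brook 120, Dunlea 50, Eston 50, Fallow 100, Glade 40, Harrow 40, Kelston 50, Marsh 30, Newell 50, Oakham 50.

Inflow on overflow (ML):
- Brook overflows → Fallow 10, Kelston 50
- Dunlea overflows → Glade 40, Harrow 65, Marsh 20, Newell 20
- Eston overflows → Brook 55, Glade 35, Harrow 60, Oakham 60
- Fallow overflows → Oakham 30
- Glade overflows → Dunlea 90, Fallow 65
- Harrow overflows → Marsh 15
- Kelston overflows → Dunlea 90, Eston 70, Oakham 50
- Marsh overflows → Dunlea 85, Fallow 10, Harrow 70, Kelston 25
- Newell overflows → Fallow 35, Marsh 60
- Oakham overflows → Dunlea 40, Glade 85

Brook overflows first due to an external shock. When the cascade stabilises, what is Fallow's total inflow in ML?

85

Round 1 — Brook overflows (initial).
  Fallow: +10 → 10 < 100
  Kelston: +50 → 50 ≥ 50
Round 2 — Kelston overflows.
  Dunlea: +90 → 90 ≥ 50
  Eston: +70 → 70 ≥ 50
  Oakham: +50 → 50 ≥ 50
Round 3 — Dunlea, Eston, Oakham overflow.
  Glade: +40+35+85 → 160 ≥ 40
  Harrow: +65+60 → 125 ≥ 40
  Marsh: +20 → 20 < 30
  Newell: +20 → 20 < 50
Round 4 — Glade, Harrow overflow.
  Fallow: +65 → 75 < 100
  Marsh: +15 → 35 ≥ 30
Round 5 — Marsh overflows.
  Fallow: +10 → 85 < 100
No further overflows.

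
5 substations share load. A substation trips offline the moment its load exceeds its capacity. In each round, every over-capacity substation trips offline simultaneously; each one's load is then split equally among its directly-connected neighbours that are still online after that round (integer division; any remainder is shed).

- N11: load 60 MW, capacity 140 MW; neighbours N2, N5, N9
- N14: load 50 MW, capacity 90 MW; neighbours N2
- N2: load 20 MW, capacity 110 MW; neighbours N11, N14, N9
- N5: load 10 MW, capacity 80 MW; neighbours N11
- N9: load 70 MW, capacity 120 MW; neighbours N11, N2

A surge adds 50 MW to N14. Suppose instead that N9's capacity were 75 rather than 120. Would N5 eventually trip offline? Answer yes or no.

yes

With N9's capacity at 75:
Round 1 — N14 at 100 > 90. N14 trips offline.
  N14 sheds 100 MW to N2: 100 each.
    N2: 20+100 = 120 > 110
Round 2 — N2 trips offline.
  N2 sheds 120 MW to N11, N9: 60 each.
    N11: 60+60 = 120 ≤ 140
    N9: 70+60 = 130 > 75
Round 3 — N9 trips offline.
  N9 sheds 130 MW to N11: 130 each.
    N11: 120+130 = 250 > 140
Round 4 — N11 trips offline.
  N11 sheds 250 MW to N5: 250 each.
    N5: 10+250 = 260 > 80
Round 5 — N5 trips offline.
  N5 sheds 260 MW: no online neighbours, lost.
No further trips.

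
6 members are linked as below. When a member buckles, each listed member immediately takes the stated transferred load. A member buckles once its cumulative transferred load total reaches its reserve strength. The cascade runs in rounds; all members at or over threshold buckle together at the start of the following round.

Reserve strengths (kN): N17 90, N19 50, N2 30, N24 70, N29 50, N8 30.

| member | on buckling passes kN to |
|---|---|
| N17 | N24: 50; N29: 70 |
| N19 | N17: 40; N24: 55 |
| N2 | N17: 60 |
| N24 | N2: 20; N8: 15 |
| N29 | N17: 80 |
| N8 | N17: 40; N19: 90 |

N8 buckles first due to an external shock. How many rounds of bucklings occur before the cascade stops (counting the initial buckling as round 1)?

Round 1 — N8 buckles (initial).
  N17: +40 → 40 < 90
  N19: +90 → 90 ≥ 50
Round 2 — N19 buckles.
  N17: +40 → 80 < 90
  N24: +55 → 55 < 70
No further bucklings.

2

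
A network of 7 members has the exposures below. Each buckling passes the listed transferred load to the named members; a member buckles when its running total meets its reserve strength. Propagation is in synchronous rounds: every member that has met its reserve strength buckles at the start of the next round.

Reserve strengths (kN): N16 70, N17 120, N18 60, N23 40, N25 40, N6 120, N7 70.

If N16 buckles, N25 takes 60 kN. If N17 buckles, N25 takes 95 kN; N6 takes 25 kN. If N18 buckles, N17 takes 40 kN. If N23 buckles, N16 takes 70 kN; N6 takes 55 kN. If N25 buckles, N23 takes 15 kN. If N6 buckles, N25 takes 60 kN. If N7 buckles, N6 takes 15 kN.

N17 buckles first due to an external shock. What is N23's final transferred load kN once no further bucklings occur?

Round 1 — N17 buckles (initial).
  N25: +95 → 95 ≥ 40
  N6: +25 → 25 < 120
Round 2 — N25 buckles.
  N23: +15 → 15 < 40
No further bucklings.

15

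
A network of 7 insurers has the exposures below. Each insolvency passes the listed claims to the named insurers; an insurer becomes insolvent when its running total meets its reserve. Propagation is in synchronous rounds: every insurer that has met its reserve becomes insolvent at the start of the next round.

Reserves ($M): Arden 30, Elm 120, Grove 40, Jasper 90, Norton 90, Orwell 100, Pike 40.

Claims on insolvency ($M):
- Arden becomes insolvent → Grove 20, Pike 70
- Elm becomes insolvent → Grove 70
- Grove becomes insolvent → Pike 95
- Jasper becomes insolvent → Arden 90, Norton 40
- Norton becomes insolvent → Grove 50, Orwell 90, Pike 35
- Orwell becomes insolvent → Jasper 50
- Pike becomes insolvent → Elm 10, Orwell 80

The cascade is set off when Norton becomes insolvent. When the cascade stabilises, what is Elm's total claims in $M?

Round 1 — Norton becomes insolvent (initial).
  Grove: +50 → 50 ≥ 40
  Orwell: +90 → 90 < 100
  Pike: +35 → 35 < 40
Round 2 — Grove becomes insolvent.
  Pike: +95 → 130 ≥ 40
Round 3 — Pike becomes insolvent.
  Elm: +10 → 10 < 120
  Orwell: +80 → 170 ≥ 100
Round 4 — Orwell becomes insolvent.
  Jasper: +50 → 50 < 90
No further insolvencies.

10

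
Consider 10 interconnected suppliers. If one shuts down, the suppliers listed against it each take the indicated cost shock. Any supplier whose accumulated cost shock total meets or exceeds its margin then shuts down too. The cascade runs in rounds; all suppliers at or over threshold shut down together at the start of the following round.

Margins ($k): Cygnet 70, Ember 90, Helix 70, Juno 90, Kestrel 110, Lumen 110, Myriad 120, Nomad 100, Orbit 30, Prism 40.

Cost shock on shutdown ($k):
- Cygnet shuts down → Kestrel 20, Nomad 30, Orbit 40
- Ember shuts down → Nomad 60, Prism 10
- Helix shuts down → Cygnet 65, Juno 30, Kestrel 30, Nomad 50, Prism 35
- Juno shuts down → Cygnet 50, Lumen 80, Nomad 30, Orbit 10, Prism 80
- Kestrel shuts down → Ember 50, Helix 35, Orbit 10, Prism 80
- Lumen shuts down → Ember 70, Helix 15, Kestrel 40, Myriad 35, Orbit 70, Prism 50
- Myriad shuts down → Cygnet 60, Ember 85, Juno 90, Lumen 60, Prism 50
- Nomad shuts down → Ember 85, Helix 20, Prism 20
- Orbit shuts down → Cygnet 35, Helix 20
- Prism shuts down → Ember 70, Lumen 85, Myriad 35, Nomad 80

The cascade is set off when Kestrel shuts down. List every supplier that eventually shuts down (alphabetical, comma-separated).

Round 1 — Kestrel shuts down (initial).
  Ember: +50 → 50 < 90
  Helix: +35 → 35 < 70
  Orbit: +10 → 10 < 30
  Prism: +80 → 80 ≥ 40
Round 2 — Prism shuts down.
  Ember: +70 → 120 ≥ 90
  Lumen: +85 → 85 < 110
  Myriad: +35 → 35 < 120
  Nomad: +80 → 80 < 100
Round 3 — Ember shuts down.
  Nomad: +60 → 140 ≥ 100
Round 4 — Nomad shuts down.
  Helix: +20 → 55 < 70
No further shutdowns.

Ember, Kestrel, Nomad, Prism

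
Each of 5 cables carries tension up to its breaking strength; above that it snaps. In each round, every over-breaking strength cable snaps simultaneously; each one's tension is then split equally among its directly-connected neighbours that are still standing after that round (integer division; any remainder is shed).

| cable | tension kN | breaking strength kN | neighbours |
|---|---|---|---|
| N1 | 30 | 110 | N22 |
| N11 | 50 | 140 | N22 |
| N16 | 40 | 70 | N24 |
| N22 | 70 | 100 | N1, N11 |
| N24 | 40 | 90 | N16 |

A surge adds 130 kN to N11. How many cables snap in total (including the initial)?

Round 1 — N11 at 180 > 140. N11 snaps.
  N11 sheds 180 kN to N22: 180 each.
    N22: 70+180 = 250 > 100
Round 2 — N22 snaps.
  N22 sheds 250 kN to N1: 250 each.
    N1: 30+250 = 280 > 110
Round 3 — N1 snaps.
  N1 sheds 280 kN: no online neighbours, lost.
No further breaks.

3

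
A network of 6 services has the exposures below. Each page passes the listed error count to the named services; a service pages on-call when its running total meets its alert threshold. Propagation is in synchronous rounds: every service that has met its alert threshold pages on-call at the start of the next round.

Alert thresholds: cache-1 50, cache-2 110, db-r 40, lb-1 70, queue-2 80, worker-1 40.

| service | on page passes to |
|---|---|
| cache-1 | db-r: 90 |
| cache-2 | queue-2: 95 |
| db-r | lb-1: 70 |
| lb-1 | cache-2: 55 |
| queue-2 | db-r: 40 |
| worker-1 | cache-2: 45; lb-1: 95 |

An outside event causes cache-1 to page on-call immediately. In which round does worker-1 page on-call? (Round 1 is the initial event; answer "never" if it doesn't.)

never

Round 1 — cache-1 pages on-call (initial).
  db-r: +90 → 90 ≥ 40
Round 2 — db-r pages on-call.
  lb-1: +70 → 70 ≥ 70
Round 3 — lb-1 pages on-call.
  cache-2: +55 → 55 < 110
No further pages.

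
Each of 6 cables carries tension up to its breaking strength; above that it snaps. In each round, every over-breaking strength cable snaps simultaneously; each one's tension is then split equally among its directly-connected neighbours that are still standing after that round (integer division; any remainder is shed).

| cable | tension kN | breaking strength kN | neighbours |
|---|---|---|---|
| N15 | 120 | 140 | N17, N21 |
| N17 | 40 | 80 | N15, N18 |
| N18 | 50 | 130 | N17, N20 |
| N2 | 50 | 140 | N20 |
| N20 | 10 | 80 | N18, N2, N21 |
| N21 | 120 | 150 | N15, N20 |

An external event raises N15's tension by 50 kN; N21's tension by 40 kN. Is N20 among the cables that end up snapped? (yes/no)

yes

Round 1 — N15 at 170 > 140; N21 at 160 > 150. N15, N21 snap.
  N15 sheds 170 kN to N17: 170 each.
    N17: 40+170 = 210 > 80
  N21 sheds 160 kN to N20: 160 each.
    N20: 10+160 = 170 > 80
Round 2 — N17, N20 snap.
  N17 sheds 210 kN to N18: 210 each.
    N18: 50+210 = 260 > 130
  N20 sheds 170 kN to N18, N2: 85 each.
    N18: 260+85 = 345 > 130
    N2: 50+85 = 135 ≤ 140
Round 3 — N18 snaps.
  N18 sheds 345 kN: no online neighbours, lost.
No further breaks.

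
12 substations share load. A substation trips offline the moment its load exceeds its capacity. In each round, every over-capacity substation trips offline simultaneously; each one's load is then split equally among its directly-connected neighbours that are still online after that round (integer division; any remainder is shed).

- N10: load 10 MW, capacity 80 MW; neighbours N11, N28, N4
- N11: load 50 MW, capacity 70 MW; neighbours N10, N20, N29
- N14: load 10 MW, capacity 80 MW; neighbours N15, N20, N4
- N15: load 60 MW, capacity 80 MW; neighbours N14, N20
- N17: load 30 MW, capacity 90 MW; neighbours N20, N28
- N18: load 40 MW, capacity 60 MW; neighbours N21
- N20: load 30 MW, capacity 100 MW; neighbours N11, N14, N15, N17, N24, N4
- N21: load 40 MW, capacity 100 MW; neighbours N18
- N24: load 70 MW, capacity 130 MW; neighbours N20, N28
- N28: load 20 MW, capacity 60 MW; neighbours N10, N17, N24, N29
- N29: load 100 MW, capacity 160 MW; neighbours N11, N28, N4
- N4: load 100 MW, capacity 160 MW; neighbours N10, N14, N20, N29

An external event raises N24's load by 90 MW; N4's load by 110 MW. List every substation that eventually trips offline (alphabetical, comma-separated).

N10, N11, N14, N15, N17, N20, N24, N28, N29, N4

Round 1 — N24 at 160 > 130; N4 at 210 > 160. N24, N4 trip offline.
  N24 sheds 160 MW to N20, N28: 80 each.
    N20: 30+80 = 110 > 100
    N28: 20+80 = 100 > 60
  N4 sheds 210 MW to N10, N14, N20, N29: 52 each (2 lost).
    N10: 10+52 = 62 ≤ 80
    N14: 10+52 = 62 ≤ 80
    N20: 110+52 = 162 > 100
    N29: 100+52 = 152 ≤ 160
Round 2 — N20, N28 trip offline.
  N20 sheds 162 MW to N11, N14, N15, N17: 40 each (2 lost).
    N11: 50+40 = 90 > 70
    N14: 62+40 = 102 > 80
    N15: 60+40 = 100 > 80
    N17: 30+40 = 70 ≤ 90
  N28 sheds 100 MW to N10, N17, N29: 33 each (1 lost).
    N10: 62+33 = 95 > 80
    N17: 70+33 = 103 > 90
    N29: 152+33 = 185 > 160
Round 3 — N10, N11, N14, N15, N17, N29 trip offline.
  N10 sheds 95 MW: no online neighbours, lost.
  N11 sheds 90 MW: no online neighbours, lost.
  N14 sheds 102 MW: no online neighbours, lost.
  N15 sheds 100 MW: no online neighbours, lost.
  N17 sheds 103 MW: no online neighbours, lost.
  N29 sheds 185 MW: no online neighbours, lost.
No further trips.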